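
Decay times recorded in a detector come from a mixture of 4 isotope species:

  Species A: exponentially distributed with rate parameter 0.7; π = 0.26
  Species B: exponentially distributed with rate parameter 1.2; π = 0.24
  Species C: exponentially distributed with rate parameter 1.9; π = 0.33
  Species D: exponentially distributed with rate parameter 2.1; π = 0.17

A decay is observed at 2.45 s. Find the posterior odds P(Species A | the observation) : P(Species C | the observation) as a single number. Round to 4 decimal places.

5.4907

The posterior odds equal the prior odds times the likelihood ratio: (P(Z=i)/P(Z=j))·(f_i(x)/f_j(x)).
Exponential densities:
  p_A = 0.7·e^(−0.7·2.45) = 0.7·e^(−1.7150) = 0.125975
  p_B = 1.2·e^(−1.2·2.45) = 1.2·e^(−2.9400) = 0.0634389
  p_C = 1.9·e^(−1.9·2.45) = 1.9·e^(−4.6550) = 0.0180764
  p_D = 2.1·e^(−2.1·2.45) = 2.1·e^(−5.1450) = 0.0122398
Odds = (0.26/0.33) × (0.125975/0.0180764) = 0.787879 × 6.969 ≈ 5.4907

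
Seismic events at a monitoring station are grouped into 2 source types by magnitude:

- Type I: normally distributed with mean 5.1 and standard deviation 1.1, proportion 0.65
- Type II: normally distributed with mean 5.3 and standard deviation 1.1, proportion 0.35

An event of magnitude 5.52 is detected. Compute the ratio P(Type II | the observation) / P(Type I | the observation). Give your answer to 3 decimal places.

The posterior odds equal the prior odds times the likelihood ratio: (π_i/π_j)·(f_i(x)/f_j(x)).
Component likelihoods at x = 5.52:
  p_I = 0.337179
  p_II = 0.355493
0.124423 / 0.219166 ≈ 0.568

0.568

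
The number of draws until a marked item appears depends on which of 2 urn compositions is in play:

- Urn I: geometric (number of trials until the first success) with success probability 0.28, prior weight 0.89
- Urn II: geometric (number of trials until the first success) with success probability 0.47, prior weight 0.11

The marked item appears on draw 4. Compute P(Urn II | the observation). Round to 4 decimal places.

By Bayes' theorem, P(k | x) = π_k f_k(x) / Σ_j π_j f_j(x).
Evaluate each component's likelihood at the observed value:
  f_I = 0.104509
  f_II = 0.0699722
Multiply by the mixture weights:
  π_I·f_I = 0.89 × 0.104509 = 0.0930134
  π_II·f_II = 0.11 × 0.0699722 = 0.00769694
Denominator: 0.0930134 + 0.00769694 = 0.10071
P(Urn II | data) ≈ 0.0764

0.0764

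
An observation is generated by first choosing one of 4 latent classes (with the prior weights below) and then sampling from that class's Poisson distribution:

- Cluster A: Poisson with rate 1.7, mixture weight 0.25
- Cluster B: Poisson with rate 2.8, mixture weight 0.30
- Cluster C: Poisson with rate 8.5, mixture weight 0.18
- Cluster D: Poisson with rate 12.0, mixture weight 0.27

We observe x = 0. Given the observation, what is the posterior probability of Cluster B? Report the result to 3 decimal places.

Apply Bayes' rule: the posterior for each component is proportional to its prior times its likelihood at x.
Evaluate each component's likelihood at the observed value:
  L_A = 0.182684
  L_B = 0.0608101
  L_C = 0.000203468
  L_D = 6.14421e-06
Unnormalised posteriors:
  P(Z=A)·L_A = 0.25 × 0.182684 = 0.0456709
  P(Z=B)·L_B = 0.30 × 0.0608101 = 0.018243
  P(Z=C)·L_C = 0.18 × 0.000203468 = 3.66243e-05
  P(Z=D)·L_D = 0.27 × 6.14421e-06 = 1.65894e-06
Denominator: 0.0456709 + 0.018243 + 3.66243e-05 + 1.65894e-06 = 0.0639522
P(Cluster B | the observation) = 0.018243 / 0.0639522 ≈ 0.285

0.285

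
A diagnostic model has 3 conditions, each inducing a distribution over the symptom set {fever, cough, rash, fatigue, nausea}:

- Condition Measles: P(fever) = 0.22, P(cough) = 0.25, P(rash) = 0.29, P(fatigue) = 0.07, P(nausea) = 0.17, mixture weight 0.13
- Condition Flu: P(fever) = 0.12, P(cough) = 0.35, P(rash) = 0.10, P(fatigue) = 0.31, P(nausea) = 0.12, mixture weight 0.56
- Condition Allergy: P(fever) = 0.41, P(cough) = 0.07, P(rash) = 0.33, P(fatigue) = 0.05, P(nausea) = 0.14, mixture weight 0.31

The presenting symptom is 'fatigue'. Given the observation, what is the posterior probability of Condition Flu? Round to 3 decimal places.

0.876

The responsibility of component k is π_k f_k(x) divided by Σ_j π_j f_j(x).
Component likelihoods at x = 'fatigue':
  L_Measles = P(fatigue | comp) = 0.07
  L_Flu = P(fatigue | comp) = 0.31
  L_Allergy = P(fatigue | comp) = 0.05
Weight by the priors:
  π_Measles·L_Measles = 0.13 × 0.07 = 0.0091
  π_Flu·L_Flu = 0.56 × 0.31 = 0.1736
  π_Allergy·L_Allergy = 0.31 × 0.05 = 0.0155
Marginal: 0.0091 + 0.1736 + 0.0155 = 0.1982
P(Condition Flu | x) ≈ 0.876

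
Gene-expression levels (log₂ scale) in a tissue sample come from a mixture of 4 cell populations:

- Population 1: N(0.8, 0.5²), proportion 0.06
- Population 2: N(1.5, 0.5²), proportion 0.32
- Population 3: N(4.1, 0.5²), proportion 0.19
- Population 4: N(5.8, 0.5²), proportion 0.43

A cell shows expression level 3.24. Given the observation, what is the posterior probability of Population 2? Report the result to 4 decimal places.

Posterior ∝ prior × likelihood, so P(k | x) ∝ w_k f_k(x); normalise over all components.
Normal densities:
  f_1 = (1/(0.5·√(2π)))·exp(−(3.24−0.8)²/(2·0.5²)) = 0.797885·exp(-11.90720) = 5.37909e-06
  f_2 = (1/(0.5·√(2π)))·exp(−(3.24−1.5)²/(2·0.5²)) = 0.797885·exp(-6.05520) = 0.00187154
  f_3 = (1/(0.5·√(2π)))·exp(−(3.24−4.1)²/(2·0.5²)) = 0.797885·exp(-1.47920) = 0.181774
  f_4 = (1/(0.5·√(2π)))·exp(−(3.24−5.8)²/(2·0.5²)) = 0.797885·exp(-13.10720) = 1.62015e-06
Weight by the priors:
  w_1·f_1 = 0.06 × 5.37909e-06 = 3.22745e-07
  w_2·f_2 = 0.32 × 0.00187154 = 0.000598894
  w_3·f_3 = 0.19 × 0.181774 = 0.0345371
  w_4·f_4 = 0.43 × 1.62015e-06 = 6.96665e-07
Marginal: 3.22745e-07 + 0.000598894 + 0.0345371 + 6.96665e-07 = 0.035137
P(Population 2 | x) = 0.000598894 / 0.035137 ≈ 0.0170

0.0170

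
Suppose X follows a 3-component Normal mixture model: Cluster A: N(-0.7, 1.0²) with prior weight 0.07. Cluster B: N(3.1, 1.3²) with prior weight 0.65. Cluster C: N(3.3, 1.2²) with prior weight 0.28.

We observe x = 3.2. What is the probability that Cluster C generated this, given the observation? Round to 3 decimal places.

Apply Bayes' rule: the posterior for each component is proportional to its prior times its likelihood at x.
Normal densities:
  f_A = (1/(1.0·√(2π)))·exp(−(3.2−-0.7)²/(2·1.0²)) = 0.398942·exp(-7.60500) = 0.000198655
  f_B = (1/(1.3·√(2π)))·exp(−(3.2−3.1)²/(2·1.3²)) = 0.306879·exp(-0.00296) = 0.305972
  f_C = (1/(1.2·√(2π)))·exp(−(3.2−3.3)²/(2·1.2²)) = 0.332452·exp(-0.00347) = 0.3313
Unnormalised posteriors:
  w_A·f_A = 0.07 × 0.000198655 = 1.39059e-05
  w_B·f_B = 0.65 × 0.305972 = 0.198882
  w_C·f_C = 0.28 × 0.3313 = 0.0927639
Denominator: 1.39059e-05 + 0.198882 + 0.0927639 = 0.29166
P(Cluster C | data) ≈ 0.318

0.318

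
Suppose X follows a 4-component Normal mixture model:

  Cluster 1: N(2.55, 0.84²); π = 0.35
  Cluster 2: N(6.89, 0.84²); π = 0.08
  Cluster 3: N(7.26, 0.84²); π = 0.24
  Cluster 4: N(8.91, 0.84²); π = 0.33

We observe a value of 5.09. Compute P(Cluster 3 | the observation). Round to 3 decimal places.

0.422

Posterior ∝ prior × likelihood, so P(k | x) ∝ P(Z=k) f_k(x); normalise over all components.
Evaluate each component's likelihood at the observed value:
  p_1 = 0.0049109
  p_2 = 0.0478108
  p_3 = 0.016884
  p_4 = 1.53406e-05
Weight by the priors:
  P(Z=1)·p_1 = 0.35 × 0.0049109 = 0.00171882
  P(Z=2)·p_2 = 0.08 × 0.0478108 = 0.00382486
  P(Z=3)·p_3 = 0.24 × 0.016884 = 0.00405215
  P(Z=4)·p_4 = 0.33 × 1.53406e-05 = 5.06241e-06
Evidence: 0.00171882 + 0.00382486 + 0.00405215 + 5.06241e-06 = 0.0096009
P(Cluster 3 | data) = 0.00405215 / 0.0096009 ≈ 0.422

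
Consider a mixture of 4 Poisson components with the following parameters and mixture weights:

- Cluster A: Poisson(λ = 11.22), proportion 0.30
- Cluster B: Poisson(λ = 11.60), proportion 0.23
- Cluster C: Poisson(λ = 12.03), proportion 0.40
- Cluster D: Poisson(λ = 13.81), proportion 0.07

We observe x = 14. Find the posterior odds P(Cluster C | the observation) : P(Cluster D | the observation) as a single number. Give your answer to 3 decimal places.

4.909

Only the two components matter; the odds are (π_i f_i(x)) / (π_j f_j(x)).
Component likelihoods at x = 14:
  L_A = 0.0770385
  L_B = 0.0839823
  L_C = 0.0909385
  L_D = 0.105851
Odds = (0.40/0.07) × (0.0909385/0.105851) = 5.71429 × 0.859115 ≈ 4.909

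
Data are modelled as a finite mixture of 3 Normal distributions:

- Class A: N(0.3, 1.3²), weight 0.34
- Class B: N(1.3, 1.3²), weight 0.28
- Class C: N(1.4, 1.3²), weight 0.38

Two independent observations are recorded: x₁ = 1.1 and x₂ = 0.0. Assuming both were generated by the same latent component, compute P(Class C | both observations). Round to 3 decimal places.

Posterior ∝ prior × likelihood, so P(k | x) ∝ P(Z=k) f_k(x); normalise over all components.
Since both observations come from the same component, the likelihood for component k is f_k(x₁)·f_k(x₂).
  p_A = [(1/(1.3·√(2π)))·exp(−(1.1−0.3)²/(2·1.3²)) = 0.306879·exp(-0.18935) = 0.253941] × [0.298815] = 0.0758815
  p_B = [(1/(1.3·√(2π)))·exp(−(1.1−1.3)²/(2·1.3²)) = 0.306879·exp(-0.01183) = 0.303268] × [0.186131] = 0.0564477
  p_C = [(1/(1.3·√(2π)))·exp(−(1.1−1.4)²/(2·1.3²)) = 0.306879·exp(-0.02663) = 0.298815] × [0.171841] = 0.0513488
Unnormalised posteriors:
  P(Z=A)·p_A = 0.34 × 0.0758815 = 0.0257997
  P(Z=B)·p_B = 0.28 × 0.0564477 = 0.0158054
  P(Z=C)·p_C = 0.38 × 0.0513488 = 0.0195125
Normaliser: 0.0257997 + 0.0158054 + 0.0195125 = 0.0611176
Responsibility of Class C: 0.0195125 / 0.0611176 ≈ 0.319

0.319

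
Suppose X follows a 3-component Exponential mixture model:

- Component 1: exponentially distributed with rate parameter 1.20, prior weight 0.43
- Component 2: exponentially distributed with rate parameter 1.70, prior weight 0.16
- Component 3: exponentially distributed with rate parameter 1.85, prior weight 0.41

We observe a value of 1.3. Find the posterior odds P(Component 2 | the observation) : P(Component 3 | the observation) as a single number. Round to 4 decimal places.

Since P(k|x) ∝ w_k f_k(x), the posterior odds are w_i f_i(x) / (w_j f_j(x)).
Component likelihoods at x = 1.3:
  p_1 = 1.20·e^(−1.20·1.3) = 1.20·e^(−1.5600) = 0.252163
  p_2 = 1.70·e^(−1.70·1.3) = 1.70·e^(−2.2100) = 0.186491
  p_3 = 1.85·e^(−1.85·1.3) = 1.85·e^(−2.4050) = 0.166991
Posterior odds = (w_2·p_2) / (w_3·p_3) = (0.16·0.186491) / (0.41·0.166991) = 0.0298386 / 0.0684664 ≈ 0.4358

0.4358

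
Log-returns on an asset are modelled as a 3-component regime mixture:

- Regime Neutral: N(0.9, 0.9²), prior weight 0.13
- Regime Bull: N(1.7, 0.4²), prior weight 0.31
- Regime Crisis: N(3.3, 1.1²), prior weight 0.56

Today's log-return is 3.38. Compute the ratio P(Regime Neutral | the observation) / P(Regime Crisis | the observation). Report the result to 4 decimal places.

0.0064

Only the two components matter; the odds are (π_i f_i(x)) / (π_j f_j(x)).
Component likelihoods at x = 3.38:
  p_Neutral = (1/(0.9·√(2π)))·exp(−(3.38−0.9)²/(2·0.9²)) = 0.443269·exp(-3.79654) = 0.00995061
  p_Bull = (1/(0.4·√(2π)))·exp(−(3.38−1.7)²/(2·0.4²)) = 0.997356·exp(-8.82000) = 0.000147358
  p_Crisis = (1/(1.1·√(2π)))·exp(−(3.38−3.3)²/(2·1.1²)) = 0.362675·exp(-0.00264) = 0.361717
0.00129358 / 0.202561 ≈ 0.0064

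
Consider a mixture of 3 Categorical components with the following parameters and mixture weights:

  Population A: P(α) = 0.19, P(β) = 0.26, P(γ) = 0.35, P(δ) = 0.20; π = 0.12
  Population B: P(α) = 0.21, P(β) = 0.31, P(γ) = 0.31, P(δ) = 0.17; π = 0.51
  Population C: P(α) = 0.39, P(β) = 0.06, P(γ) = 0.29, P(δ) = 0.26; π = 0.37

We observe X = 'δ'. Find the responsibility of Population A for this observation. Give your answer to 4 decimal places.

Posterior ∝ prior × likelihood, so P(k | x) ∝ π_k f_k(x); normalise over all components.
Component likelihoods at x = 'δ':
  p_A = 0.2
  p_B = 0.17
  p_C = 0.26
Multiply by the mixture weights:
  π_A·p_A = 0.12 × 0.2 = 0.024
  π_B·p_B = 0.51 × 0.17 = 0.0867
  π_C·p_C = 0.37 × 0.26 = 0.0962
Marginal: 0.024 + 0.0867 + 0.0962 = 0.2069
So the posterior for Population A is 0.024 / 0.2069 ≈ 0.1160.

0.1160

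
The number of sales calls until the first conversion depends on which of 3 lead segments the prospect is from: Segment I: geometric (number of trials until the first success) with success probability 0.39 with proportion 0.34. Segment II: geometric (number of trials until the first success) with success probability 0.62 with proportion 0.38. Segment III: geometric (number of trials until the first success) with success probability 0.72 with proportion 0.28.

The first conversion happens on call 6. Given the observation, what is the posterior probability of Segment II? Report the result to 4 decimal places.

The responsibility of component k is π_k f_k(x) divided by Σ_j π_j f_j(x).
Evaluate each component's likelihood at the observed value:
  L_I = 0.39·(1−0.39)^5 = 0.39·0.0844596 = 0.0329393
  L_II = 0.62·(1−0.62)^5 = 0.62·0.00792352 = 0.00491258
  L_III = 0.72·(1−0.72)^5 = 0.72·0.00172104 = 0.00123915
Prior × likelihood for each component:
  π_I·L_I = 0.34 × 0.0329393 = 0.0111993
  π_II·L_II = 0.38 × 0.00491258 = 0.00186678
  π_III·L_III = 0.28 × 0.00123915 = 0.000346961
Denominator: 0.0111993 + 0.00186678 + 0.000346961 = 0.0134131
P(Segment II | the observation) = 0.00186678 / 0.0134131 ≈ 0.1392

0.1392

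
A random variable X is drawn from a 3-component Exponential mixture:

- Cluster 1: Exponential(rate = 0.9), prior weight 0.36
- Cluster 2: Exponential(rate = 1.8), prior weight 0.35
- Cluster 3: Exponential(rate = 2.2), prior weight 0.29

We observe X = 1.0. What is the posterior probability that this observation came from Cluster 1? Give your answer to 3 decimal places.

Apply Bayes' rule: the posterior for each component is proportional to its prior times its likelihood at x.
Exponential densities:
  L_1 = 0.9·e^(−0.9·1.0) = 0.9·e^(−0.9000) = 0.365913
  L_2 = 1.8·e^(−1.8·1.0) = 1.8·e^(−1.8000) = 0.297538
  L_3 = 2.2·e^(−2.2·1.0) = 2.2·e^(−2.2000) = 0.243767
Unnormalised posteriors:
  P(Z=1)·L_1 = 0.36 × 0.365913 = 0.131729
  P(Z=2)·L_2 = 0.35 × 0.297538 = 0.104138
  P(Z=3)·L_3 = 0.29 × 0.243767 = 0.0706924
Normaliser: 0.131729 + 0.104138 + 0.0706924 = 0.306559
P(Cluster 1 | 1.0) ≈ 0.430

0.430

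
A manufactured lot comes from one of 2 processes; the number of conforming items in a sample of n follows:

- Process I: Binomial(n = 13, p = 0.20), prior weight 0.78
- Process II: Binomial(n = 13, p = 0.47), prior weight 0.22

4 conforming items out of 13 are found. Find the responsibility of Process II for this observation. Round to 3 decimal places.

By Bayes' theorem, P(k | x) = w_k f_k(x) / Σ_j w_j f_j(x).
Evaluate each component's likelihood at the observed value:
  L_I = C(13,4)·0.20^4·0.80^9 = 715·0.0016·0.134218 = 0.153545
  L_II = C(13,4)·0.47^4·0.53^9 = 715·0.0487968·0.00329976 = 0.115128
Prior × likelihood for each component:
  w_I·L_I = 0.78 × 0.153545 = 0.119765
  w_II·L_II = 0.22 × 0.115128 = 0.0253281
Marginal: 0.119765 + 0.0253281 = 0.145093
P(Process II | data) ≈ 0.175

0.175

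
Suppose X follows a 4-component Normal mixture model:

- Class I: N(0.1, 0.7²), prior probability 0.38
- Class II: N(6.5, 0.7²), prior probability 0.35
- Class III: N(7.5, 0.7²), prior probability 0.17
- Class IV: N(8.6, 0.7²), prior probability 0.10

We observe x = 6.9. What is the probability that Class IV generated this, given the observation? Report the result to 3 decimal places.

0.012

The responsibility of component k is w_k f_k(x) divided by Σ_j w_j f_j(x).
Evaluate each component's likelihood at the observed value:
  L_I = 1.8374e-21
  L_II = 0.484068
  L_III = 0.394707
  L_IV = 0.0298598
Prior × likelihood for each component:
  w_I·L_I = 0.38 × 1.8374e-21 = 6.98211e-22
  w_II·L_II = 0.35 × 0.484068 = 0.169424
  w_III·L_III = 0.17 × 0.394707 = 0.0671003
  w_IV·L_IV = 0.10 × 0.0298598 = 0.00298598
Denominator: 6.98211e-22 + 0.169424 + 0.0671003 + 0.00298598 = 0.23951
So the posterior for Class IV is 0.00298598 / 0.23951 ≈ 0.012.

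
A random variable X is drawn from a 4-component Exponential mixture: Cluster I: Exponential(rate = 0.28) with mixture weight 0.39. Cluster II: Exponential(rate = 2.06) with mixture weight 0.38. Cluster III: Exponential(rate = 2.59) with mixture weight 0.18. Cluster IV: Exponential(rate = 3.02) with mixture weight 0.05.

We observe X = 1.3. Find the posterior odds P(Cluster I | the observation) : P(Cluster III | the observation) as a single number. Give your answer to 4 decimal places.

Posterior odds = (π_i f_i(x)) / (π_j f_j(x)); the normalising sum cancels.
Component likelihoods at x = 1.3:
  f_I = 0.28·e^(−0.28·1.3) = 0.28·e^(−0.3640) = 0.19457
  f_II = 2.06·e^(−2.06·1.3) = 2.06·e^(−2.6780) = 0.141523
  f_III = 2.59·e^(−2.59·1.3) = 2.59·e^(−3.3670) = 0.0893368
  f_IV = 3.02·e^(−3.02·1.3) = 3.02·e^(−3.9260) = 0.0595617
Odds = (0.39/0.18) × (0.19457/0.0893368) = 2.16667 × 2.17793 ≈ 4.7189

4.7189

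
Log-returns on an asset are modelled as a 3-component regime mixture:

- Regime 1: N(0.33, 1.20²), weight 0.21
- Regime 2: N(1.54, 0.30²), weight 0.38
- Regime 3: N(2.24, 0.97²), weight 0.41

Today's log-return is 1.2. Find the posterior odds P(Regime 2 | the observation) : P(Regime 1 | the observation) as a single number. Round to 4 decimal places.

4.9528

Only the two components matter; the odds are (π_i f_i(x)) / (π_j f_j(x)).
Component likelihoods at x = 1.2:
  L_1 = (1/(1.20·√(2π)))·exp(−(1.2−0.33)²/(2·1.20²)) = 0.332452·exp(-0.26281) = 0.255618
  L_2 = (1/(0.30·√(2π)))·exp(−(1.2−1.54)²/(2·0.30²)) = 1.329808·exp(-0.64222) = 0.699641
  L_3 = (1/(0.97·√(2π)))·exp(−(1.2−2.24)²/(2·0.97²)) = 0.411281·exp(-0.57477) = 0.231483
Posterior odds = (π_2·L_2) / (π_1·L_1) = (0.38·0.699641) / (0.21·0.255618) = 0.265864 / 0.0536797 ≈ 4.9528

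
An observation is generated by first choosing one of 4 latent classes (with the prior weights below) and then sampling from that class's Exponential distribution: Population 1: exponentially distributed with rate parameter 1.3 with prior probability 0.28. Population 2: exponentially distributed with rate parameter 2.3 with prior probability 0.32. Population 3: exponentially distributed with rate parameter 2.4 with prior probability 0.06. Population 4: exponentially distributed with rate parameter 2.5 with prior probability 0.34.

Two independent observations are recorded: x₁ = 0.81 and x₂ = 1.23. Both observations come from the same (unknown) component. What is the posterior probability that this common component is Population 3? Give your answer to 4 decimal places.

0.0401

By Bayes' theorem, P(k | x) = π_k f_k(x) / Σ_j π_j f_j(x).
Since both observations come from the same component, the likelihood for component k is f_k(x₁)·f_k(x₂).
  f_1 = [1.3·e^(−1.3·0.81) = 1.3·e^(−1.0530) = 0.453556] × [0.262728] = 0.119162
  f_2 = [2.3·e^(−2.3·0.81) = 2.3·e^(−1.8630) = 0.356975] × [0.135865] = 0.0485005
  f_3 = [2.4·e^(−2.4·0.81) = 2.4·e^(−1.9440) = 0.343513] × [0.125364] = 0.0430642
  f_4 = [2.5·e^(−2.5·0.81) = 2.5·e^(−2.0250) = 0.329985] × [0.115474] = 0.0381047
Unnormalised posteriors:
  π_1·f_1 = 0.28 × 0.119162 = 0.0333654
  π_2·f_2 = 0.32 × 0.0485005 = 0.0155202
  π_3·f_3 = 0.06 × 0.0430642 = 0.00258385
  π_4·f_4 = 0.34 × 0.0381047 = 0.0129556
Evidence: 0.0333654 + 0.0155202 + 0.00258385 + 0.0129556 = 0.0644249
So the posterior for Population 3 is 0.00258385 / 0.0644249 ≈ 0.0401.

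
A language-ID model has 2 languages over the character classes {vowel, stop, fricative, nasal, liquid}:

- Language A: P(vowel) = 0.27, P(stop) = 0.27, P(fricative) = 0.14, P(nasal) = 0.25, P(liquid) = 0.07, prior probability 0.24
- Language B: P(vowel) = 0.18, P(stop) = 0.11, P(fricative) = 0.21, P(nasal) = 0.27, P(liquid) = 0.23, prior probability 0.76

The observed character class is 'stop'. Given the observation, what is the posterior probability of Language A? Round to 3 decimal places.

Posterior ∝ prior × likelihood, so P(k | x) ∝ π_k f_k(x); normalise over all components.
Categorical probabilities:
  f_A = P(stop | comp) = 0.27
  f_B = P(stop | comp) = 0.11
Unnormalised posteriors:
  π_A·f_A = 0.24 × 0.27 = 0.0648
  π_B·f_B = 0.76 × 0.11 = 0.0836
Marginal: 0.0648 + 0.0836 = 0.1484
So the posterior for Language A is 0.0648 / 0.1484 ≈ 0.437.

0.437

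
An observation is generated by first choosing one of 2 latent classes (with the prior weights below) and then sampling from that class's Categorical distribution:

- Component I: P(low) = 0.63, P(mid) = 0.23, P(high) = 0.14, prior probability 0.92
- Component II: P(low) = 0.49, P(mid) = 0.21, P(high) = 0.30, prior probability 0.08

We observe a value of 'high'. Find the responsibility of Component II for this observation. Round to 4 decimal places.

0.1571

Apply Bayes' rule: the posterior for each component is proportional to its prior times its likelihood at x.
Component likelihoods at x = 'high':
  L_I = P(high | comp) = 0.14
  L_II = P(high | comp) = 0.30
Weight by the priors:
  π_I·L_I = 0.92 × 0.14 = 0.1288
  π_II·L_II = 0.08 × 0.3 = 0.024
Normaliser: 0.1288 + 0.024 = 0.1528
Responsibility of Component II: 0.024 / 0.1528 ≈ 0.1571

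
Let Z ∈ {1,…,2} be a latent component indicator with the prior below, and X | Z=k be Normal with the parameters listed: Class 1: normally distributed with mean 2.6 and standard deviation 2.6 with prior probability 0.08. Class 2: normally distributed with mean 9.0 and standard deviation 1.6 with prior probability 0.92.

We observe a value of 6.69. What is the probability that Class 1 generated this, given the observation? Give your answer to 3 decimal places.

Posterior ∝ prior × likelihood, so P(k | x) ∝ P(Z=k) f_k(x); normalise over all components.
Normal densities:
  L_1 = (1/(2.6·√(2π)))·exp(−(6.69−2.6)²/(2·2.6²)) = 0.153439·exp(-1.23729) = 0.0445236
  L_2 = (1/(1.6·√(2π)))·exp(−(6.69−9.0)²/(2·1.6²)) = 0.249339·exp(-1.04221) = 0.0879357
Unnormalised posteriors:
  P(Z=1)·L_1 = 0.08 × 0.0445236 = 0.00356189
  P(Z=2)·L_2 = 0.92 × 0.0879357 = 0.0809009
Marginal: 0.00356189 + 0.0809009 = 0.0844628
So the posterior for Class 1 is 0.00356189 / 0.0844628 ≈ 0.042.

0.042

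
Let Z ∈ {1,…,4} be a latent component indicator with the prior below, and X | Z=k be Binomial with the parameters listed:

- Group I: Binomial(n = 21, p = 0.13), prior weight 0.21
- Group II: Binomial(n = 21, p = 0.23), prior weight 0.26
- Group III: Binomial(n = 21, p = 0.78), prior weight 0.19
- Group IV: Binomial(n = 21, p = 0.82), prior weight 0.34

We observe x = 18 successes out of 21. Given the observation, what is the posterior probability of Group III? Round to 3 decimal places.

0.293

By Bayes' theorem, P(k | x) = π_k f_k(x) / Σ_j π_j f_j(x).
Component likelihoods at x = 18 successes out of 21:
  p_I = C(21,18)·0.13^18·0.87^3 = 1330·1.12455e-16·0.658503 = 9.84895e-14
  p_II = C(21,18)·0.23^18·0.77^3 = 1330·3.24415e-12·0.456533 = 1.96981e-09
  p_III = C(21,18)·0.78^18·0.22^3 = 1330·0.011421·0.010648 = 0.161742
  p_IV = C(21,18)·0.82^18·0.18^3 = 1330·0.0280963·0.005832 = 0.217931
Prior × likelihood for each component:
  π_I·p_I = 0.21 × 9.84895e-14 = 2.06828e-14
  π_II·p_II = 0.26 × 1.96981e-09 = 5.12151e-10
  π_III·p_III = 0.19 × 0.161742 = 0.030731
  π_IV·p_IV = 0.34 × 0.217931 = 0.0740965
Sum: 2.06828e-14 + 5.12151e-10 + 0.030731 + 0.0740965 = 0.104827
P(Group III | data) = 0.030731 / 0.104827 ≈ 0.293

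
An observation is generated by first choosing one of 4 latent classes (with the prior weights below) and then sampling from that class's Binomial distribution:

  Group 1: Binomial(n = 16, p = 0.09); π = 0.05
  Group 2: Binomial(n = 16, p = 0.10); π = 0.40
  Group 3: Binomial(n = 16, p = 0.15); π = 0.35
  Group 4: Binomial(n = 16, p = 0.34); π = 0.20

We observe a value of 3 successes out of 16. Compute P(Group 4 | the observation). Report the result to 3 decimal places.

The responsibility of component k is P(Z=k) f_k(x) divided by Σ_j P(Z=j) f_j(x).
Component likelihoods at x = 3 successes out of 16:
  p_1 = 0.119799
  p_2 = 0.142344
  p_3 = 0.228511
  p_4 = 0.0992421
Multiply by the mixture weights:
  P(Z=1)·p_1 = 0.05 × 0.119799 = 0.00598996
  P(Z=2)·p_2 = 0.40 × 0.142344 = 0.0569378
  P(Z=3)·p_3 = 0.35 × 0.228511 = 0.079979
  P(Z=4)·p_4 = 0.20 × 0.0992421 = 0.0198484
Marginal: 0.00598996 + 0.0569378 + 0.079979 + 0.0198484 = 0.162755
Responsibility of Group 4: 0.0198484 / 0.162755 ≈ 0.122

0.122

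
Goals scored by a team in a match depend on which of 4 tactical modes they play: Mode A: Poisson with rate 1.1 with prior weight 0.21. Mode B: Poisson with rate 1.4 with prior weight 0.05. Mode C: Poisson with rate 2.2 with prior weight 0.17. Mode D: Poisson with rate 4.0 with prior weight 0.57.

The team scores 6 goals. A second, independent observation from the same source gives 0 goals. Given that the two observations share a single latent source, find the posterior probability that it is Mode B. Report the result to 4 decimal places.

Posterior ∝ prior × likelihood, so P(k | x) ∝ P(Z=k) f_k(x); normalise over all components.
Since both observations come from the same component, the likelihood for component k is f_k(x₁)·f_k(x₂).
  p_A = [0.00081903] × [0.332871] = 0.000272631
  p_B = [0.00257883] × [0.246597] = 0.000635933
  p_C = [0.0174484] × [0.110803] = 0.00193334
  p_D = [0.104196] × [0.0183156] = 0.00190841
Unnormalised posteriors:
  P(Z=A)·p_A = 0.21 × 0.000272631 = 5.72526e-05
  P(Z=B)·p_B = 0.05 × 0.000635933 = 3.17966e-05
  P(Z=C)·p_C = 0.17 × 0.00193334 = 0.000328668
  P(Z=D)·p_D = 0.57 × 0.00190841 = 0.00108779
Denominator: 5.72526e-05 + 3.17966e-05 + 0.000328668 + 0.00108779 = 0.00150551
P(Mode B | x₁, x₂) = 3.17966e-05 / 0.00150551 ≈ 0.0211

0.0211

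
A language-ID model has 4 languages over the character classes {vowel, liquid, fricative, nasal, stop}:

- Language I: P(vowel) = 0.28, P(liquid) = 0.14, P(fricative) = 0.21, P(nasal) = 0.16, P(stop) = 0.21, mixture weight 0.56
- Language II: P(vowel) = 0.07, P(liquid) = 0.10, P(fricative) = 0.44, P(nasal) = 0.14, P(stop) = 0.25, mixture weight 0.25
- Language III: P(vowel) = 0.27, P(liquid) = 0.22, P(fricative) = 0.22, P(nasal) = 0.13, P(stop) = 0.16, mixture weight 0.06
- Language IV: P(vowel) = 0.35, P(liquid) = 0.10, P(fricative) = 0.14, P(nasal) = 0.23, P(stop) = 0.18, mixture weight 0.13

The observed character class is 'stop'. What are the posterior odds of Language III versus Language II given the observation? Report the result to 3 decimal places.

0.154

Since P(k|x) ∝ w_k f_k(x), the posterior odds are w_i f_i(x) / (w_j f_j(x)).
Categorical probabilities:
  f_I = 0.21
  f_II = 0.25
  f_III = 0.16
  f_IV = 0.18
Posterior odds = (w_III·f_III) / (w_II·f_II) = (0.06·0.16) / (0.25·0.25) = 0.0096 / 0.0625 ≈ 0.154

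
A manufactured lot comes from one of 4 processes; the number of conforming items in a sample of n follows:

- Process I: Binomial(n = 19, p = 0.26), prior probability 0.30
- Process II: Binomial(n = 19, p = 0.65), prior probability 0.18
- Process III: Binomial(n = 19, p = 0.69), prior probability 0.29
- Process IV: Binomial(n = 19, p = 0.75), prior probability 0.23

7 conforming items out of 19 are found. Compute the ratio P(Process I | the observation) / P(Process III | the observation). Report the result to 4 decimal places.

Since P(k|x) ∝ w_k f_k(x), the posterior odds are w_i f_i(x) / (w_j f_j(x)).
Component likelihoods at x = 7 conforming items out of 19:
  L_I = 0.109124
  L_II = 0.00834713
  L_III = 0.00295536
  L_IV = 0.0004009
Odds = (0.30/0.29) × (0.109124/0.00295536) = 1.03448 × 36.9241 ≈ 38.1974

38.1974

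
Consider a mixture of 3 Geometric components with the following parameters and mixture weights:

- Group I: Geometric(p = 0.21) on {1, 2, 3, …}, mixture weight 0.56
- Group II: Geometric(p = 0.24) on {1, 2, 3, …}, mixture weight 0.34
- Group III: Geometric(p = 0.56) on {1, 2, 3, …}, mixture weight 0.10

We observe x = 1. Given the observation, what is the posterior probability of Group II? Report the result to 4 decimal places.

0.3197

P(component k | x) = π_k·f_k(x) / marginal(x), where marginal(x) = Σ_j π_j·f_j(x).
Component likelihoods at x = 1:
  f_I = 0.21·(1−0.21)^0 = 0.21·1 = 0.21
  f_II = 0.24·(1−0.24)^0 = 0.24·1 = 0.24
  f_III = 0.56·(1−0.56)^0 = 0.56·1 = 0.56
Multiply by the mixture weights:
  π_I·f_I = 0.56 × 0.21 = 0.1176
  π_II·f_II = 0.34 × 0.24 = 0.0816
  π_III·f_III = 0.10 × 0.56 = 0.056
Sum: 0.1176 + 0.0816 + 0.056 = 0.2552
Responsibility of Group II: 0.0816 / 0.2552 ≈ 0.3197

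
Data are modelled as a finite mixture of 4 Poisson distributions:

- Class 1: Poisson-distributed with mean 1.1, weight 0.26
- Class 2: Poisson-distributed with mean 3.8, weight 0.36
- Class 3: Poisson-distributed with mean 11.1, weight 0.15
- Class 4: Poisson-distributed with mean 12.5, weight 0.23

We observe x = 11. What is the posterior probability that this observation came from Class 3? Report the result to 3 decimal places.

Posterior ∝ prior × likelihood, so P(k | x) ∝ w_k f_k(x); normalise over all components.
Poisson probabilities:
  L_1 = e^(−1.1)·1.1^11/11! = 2.37925e-08
  L_2 = e^(−3.8)·3.8^11/11! = 0.00133704
  L_3 = e^(−11.1)·11.1^11/11! = 0.119324
  L_4 = e^(−12.5)·12.5^11/11! = 0.108686
Multiply by the mixture weights:
  w_1·L_1 = 0.26 × 2.37925e-08 = 6.18605e-09
  w_2·L_2 = 0.36 × 0.00133704 = 0.000481335
  w_3·L_3 = 0.15 × 0.119324 = 0.0178986
  w_4·L_4 = 0.23 × 0.108686 = 0.0249978
Normaliser: 6.18605e-09 + 0.000481335 + 0.0178986 + 0.0249978 = 0.0433777
P(Class 3 | the observation) = 0.0178986 / 0.0433777 ≈ 0.413

0.413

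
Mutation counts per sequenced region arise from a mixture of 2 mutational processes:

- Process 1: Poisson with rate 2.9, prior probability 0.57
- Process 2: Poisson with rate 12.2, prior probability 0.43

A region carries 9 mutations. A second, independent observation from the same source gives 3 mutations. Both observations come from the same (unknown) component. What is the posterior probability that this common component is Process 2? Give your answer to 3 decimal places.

The responsibility of component k is π_k f_k(x) divided by Σ_j π_j f_j(x).
Since both observations come from the same component, the likelihood for component k is f_k(x₁)·f_k(x₂).
  p_1 = [0.00219971] × [0.22366] = 0.000491987
  p_2 = [0.0830009] × [0.00152242] = 0.000126363
Prior × likelihood for each component:
  π_1·p_1 = 0.57 × 0.000491987 = 0.000280433
  π_2·p_2 = 0.43 × 0.000126363 = 5.43359e-05
Normaliser: 0.000280433 + 5.43359e-05 = 0.000334769
P(Process 2 | data) ≈ 0.162

0.162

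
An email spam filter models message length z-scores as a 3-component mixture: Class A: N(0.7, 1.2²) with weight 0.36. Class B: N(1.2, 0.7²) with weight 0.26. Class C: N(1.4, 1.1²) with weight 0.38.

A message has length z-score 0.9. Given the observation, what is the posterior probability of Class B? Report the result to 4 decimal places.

Posterior ∝ prior × likelihood, so P(k | x) ∝ w_k f_k(x); normalise over all components.
Evaluate each component's likelihood at the observed value:
  L_A = 0.327866
  L_B = 0.51991
  L_C = 0.327079
Weight by the priors:
  w_A·L_A = 0.36 × 0.327866 = 0.118032
  w_B·L_B = 0.26 × 0.51991 = 0.135176
  w_C·L_C = 0.38 × 0.327079 = 0.12429
Denominator: 0.118032 + 0.135176 + 0.12429 = 0.377498
Responsibility of Class B: 0.135176 / 0.377498 ≈ 0.3581

0.3581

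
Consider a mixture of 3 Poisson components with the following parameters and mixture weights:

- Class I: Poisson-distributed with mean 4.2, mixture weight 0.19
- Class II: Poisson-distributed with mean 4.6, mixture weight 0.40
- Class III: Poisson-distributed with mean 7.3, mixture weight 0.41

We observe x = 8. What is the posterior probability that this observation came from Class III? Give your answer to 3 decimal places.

0.674

Apply Bayes' rule: the posterior for each component is proportional to its prior times its likelihood at x.
Poisson probabilities:
  f_I = e^(−4.2)·4.2^8/8! = 0.0360111
  f_II = e^(−4.6)·4.6^8/8! = 0.049979
  f_III = e^(−7.3)·7.3^8/8! = 0.135118
Prior × likelihood for each component:
  w_I·f_I = 0.19 × 0.0360111 = 0.00684212
  w_II·f_II = 0.40 × 0.049979 = 0.0199916
  w_III·f_III = 0.41 × 0.135118 = 0.0553983
Sum: 0.00684212 + 0.0199916 + 0.0553983 = 0.082232
Responsibility of Class III: 0.0553983 / 0.082232 ≈ 0.674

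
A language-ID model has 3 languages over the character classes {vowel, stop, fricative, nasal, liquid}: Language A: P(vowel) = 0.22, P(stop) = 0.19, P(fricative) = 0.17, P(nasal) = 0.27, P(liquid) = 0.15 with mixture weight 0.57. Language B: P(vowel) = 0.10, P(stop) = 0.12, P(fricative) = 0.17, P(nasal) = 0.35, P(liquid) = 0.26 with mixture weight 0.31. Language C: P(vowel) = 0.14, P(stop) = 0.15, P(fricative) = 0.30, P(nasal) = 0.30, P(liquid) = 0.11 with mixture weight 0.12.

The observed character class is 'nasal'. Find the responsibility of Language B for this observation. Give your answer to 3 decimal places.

0.364

Apply Bayes' rule: the posterior for each component is proportional to its prior times its likelihood at x.
Component likelihoods at x = 'nasal':
  p_A = P(nasal | comp) = 0.27
  p_B = P(nasal | comp) = 0.35
  p_C = P(nasal | comp) = 0.30
Prior × likelihood for each component:
  π_A·p_A = 0.57 × 0.27 = 0.1539
  π_B·p_B = 0.31 × 0.35 = 0.1085
  π_C·p_C = 0.12 × 0.3 = 0.036
Evidence: 0.1539 + 0.1085 + 0.036 = 0.2984
P(Language B | 'nasal') = 0.1085 / 0.2984 ≈ 0.364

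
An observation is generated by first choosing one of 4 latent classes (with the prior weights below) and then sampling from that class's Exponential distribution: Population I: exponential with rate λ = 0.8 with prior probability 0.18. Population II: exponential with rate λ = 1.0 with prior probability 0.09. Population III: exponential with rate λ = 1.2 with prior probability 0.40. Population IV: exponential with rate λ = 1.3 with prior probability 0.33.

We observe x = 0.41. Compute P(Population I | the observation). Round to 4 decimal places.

0.1464

The responsibility of component k is π_k f_k(x) divided by Σ_j π_j f_j(x).
Evaluate each component's likelihood at the observed value:
  L_I = 0.8·e^(−0.8·0.41) = 0.8·e^(−0.3280) = 0.57629
  L_II = 1.0·e^(−1.0·0.41) = 1.0·e^(−0.4100) = 0.66365
  L_III = 1.2·e^(−1.2·0.41) = 1.2·e^(−0.4920) = 0.733683
  L_IV = 1.3·e^(−1.3·0.41) = 1.3·e^(−0.5330) = 0.762894
Prior × likelihood for each component:
  π_I·L_I = 0.18 × 0.57629 = 0.103732
  π_II·L_II = 0.09 × 0.66365 = 0.0597285
  π_III·L_III = 0.40 × 0.733683 = 0.293473
  π_IV·L_IV = 0.33 × 0.762894 = 0.251755
Normaliser: 0.103732 + 0.0597285 + 0.293473 + 0.251755 = 0.708689
P(Population I | x) ≈ 0.1464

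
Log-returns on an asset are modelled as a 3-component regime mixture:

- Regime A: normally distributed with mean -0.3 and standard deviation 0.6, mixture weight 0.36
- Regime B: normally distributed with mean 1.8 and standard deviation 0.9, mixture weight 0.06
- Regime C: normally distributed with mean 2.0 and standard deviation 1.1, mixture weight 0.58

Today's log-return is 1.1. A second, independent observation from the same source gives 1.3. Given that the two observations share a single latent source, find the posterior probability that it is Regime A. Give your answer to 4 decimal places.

Posterior ∝ prior × likelihood, so P(k | x) ∝ π_k f_k(x); normalise over all components.
Since both observations come from the same component, the likelihood for component k is f_k(x₁)·f_k(x₂).
  p_A = [(1/(0.6·√(2π)))·exp(−(1.1−-0.3)²/(2·0.6²)) = 0.664904·exp(-2.72222) = 0.0437031] × [0.0189933] = 0.000830067
  p_B = [(1/(0.9·√(2π)))·exp(−(1.1−1.8)²/(2·0.9²)) = 0.443269·exp(-0.30247) = 0.327572] × [0.37988] = 0.124438
  p_C = [(1/(1.1·√(2π)))·exp(−(1.1−2.0)²/(2·1.1²)) = 0.362675·exp(-0.33471) = 0.25951] × [0.296198] = 0.0768663
Multiply by the mixture weights:
  π_A·p_A = 0.36 × 0.000830067 = 0.000298824
  π_B·p_B = 0.06 × 0.124438 = 0.00746629
  π_C·p_C = 0.58 × 0.0768663 = 0.0445825
Evidence: 0.000298824 + 0.00746629 + 0.0445825 = 0.0523476
P(Regime A | x₁,x₂) ≈ 0.0057

0.0057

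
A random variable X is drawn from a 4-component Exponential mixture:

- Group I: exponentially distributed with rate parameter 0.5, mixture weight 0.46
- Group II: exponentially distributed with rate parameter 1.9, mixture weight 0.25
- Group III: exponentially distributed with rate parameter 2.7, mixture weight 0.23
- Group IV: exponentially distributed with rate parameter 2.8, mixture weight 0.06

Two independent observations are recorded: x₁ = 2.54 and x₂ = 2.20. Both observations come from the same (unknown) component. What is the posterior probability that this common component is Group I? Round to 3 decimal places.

P(component k | x) = π_k·f_k(x) / marginal(x), where marginal(x) = Σ_j π_j·f_j(x).
Since both observations come from the same component, the likelihood for component k is f_k(x₁)·f_k(x₂).
  L_I = [0.140416] × [0.166436] = 0.0233702
  L_II = [0.0152352] × [0.0290672] = 0.000442844
  L_III = [0.00283774] × [0.00710648] = 2.01663e-05
  L_IV = [0.00228274] × [0.00591431] = 1.35008e-05
Weight by the priors:
  π_I·L_I = 0.46 × 0.0233702 = 0.0107503
  π_II·L_II = 0.25 × 0.000442844 = 0.000110711
  π_III·L_III = 0.23 × 2.01663e-05 = 4.63825e-06
  π_IV·L_IV = 0.06 × 1.35008e-05 = 8.10048e-07
Denominator: 0.0107503 + 0.000110711 + 4.63825e-06 + 8.10048e-07 = 0.0108664
P(Group I | x₁,x₂) = 0.0107503 / 0.0108664 ≈ 0.989

0.989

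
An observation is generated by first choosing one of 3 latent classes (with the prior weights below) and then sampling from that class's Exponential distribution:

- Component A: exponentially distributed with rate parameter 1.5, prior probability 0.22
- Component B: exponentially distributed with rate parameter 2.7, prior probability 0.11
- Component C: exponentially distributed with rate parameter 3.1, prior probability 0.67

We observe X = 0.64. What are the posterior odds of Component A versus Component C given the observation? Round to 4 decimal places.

0.4424

Since P(k|x) ∝ π_k f_k(x), the posterior odds are π_i f_i(x) / (π_j f_j(x)).
Component likelihoods at x = 0.64:
  f_A = 0.574339
  f_B = 0.479626
  f_C = 0.426306
Posterior odds = (π_A·f_A) / (π_C·f_C) = (0.22·0.574339) / (0.67·0.426306) = 0.126355 / 0.285625 ≈ 0.4424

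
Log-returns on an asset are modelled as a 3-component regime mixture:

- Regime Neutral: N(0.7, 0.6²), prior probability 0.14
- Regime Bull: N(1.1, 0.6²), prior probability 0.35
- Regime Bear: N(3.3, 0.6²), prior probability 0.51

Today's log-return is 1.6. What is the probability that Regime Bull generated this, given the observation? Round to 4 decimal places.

0.8190

Posterior ∝ prior × likelihood, so P(k | x) ∝ P(Z=k) f_k(x); normalise over all components.
Normal densities:
  L_Neutral = 0.215863
  L_Bull = 0.469853
  L_Bear = 0.0120102
Unnormalised posteriors:
  P(Z=Neutral)·L_Neutral = 0.14 × 0.215863 = 0.0302208
  P(Z=Bull)·L_Bull = 0.35 × 0.469853 = 0.164449
  P(Z=Bear)·L_Bear = 0.51 × 0.0120102 = 0.00612518
Marginal: 0.0302208 + 0.164449 + 0.00612518 = 0.200795
P(Regime Bull | 1.6) = 0.164449 / 0.200795 ≈ 0.8190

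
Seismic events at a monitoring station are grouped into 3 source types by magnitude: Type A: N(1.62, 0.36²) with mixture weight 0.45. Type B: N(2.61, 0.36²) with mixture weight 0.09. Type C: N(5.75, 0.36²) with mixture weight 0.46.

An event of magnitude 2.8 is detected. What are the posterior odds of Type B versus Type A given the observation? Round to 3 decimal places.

37.457

The posterior odds equal the prior odds times the likelihood ratio: (π_i/π_j)·(f_i(x)/f_j(x)).
Component likelihoods at x = 2.8:
  L_A = 0.00514772
  L_B = 0.964098
  L_C = 2.90673e-15
Posterior odds = (π_B·L_B) / (π_A·L_A) = (0.09·0.964098) / (0.45·0.00514772) = 0.0867689 / 0.00231648 ≈ 37.457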